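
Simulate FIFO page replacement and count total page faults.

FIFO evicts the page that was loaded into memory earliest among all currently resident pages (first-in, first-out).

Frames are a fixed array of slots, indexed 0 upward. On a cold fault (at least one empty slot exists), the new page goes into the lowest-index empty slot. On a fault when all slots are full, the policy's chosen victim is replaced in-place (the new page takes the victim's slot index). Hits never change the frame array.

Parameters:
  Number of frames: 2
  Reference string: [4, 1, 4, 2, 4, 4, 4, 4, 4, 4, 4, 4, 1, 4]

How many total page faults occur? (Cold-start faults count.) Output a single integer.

Answer: 5

Derivation:
Step 0: ref 4 → FAULT, frames=[4,-]
Step 1: ref 1 → FAULT, frames=[4,1]
Step 2: ref 4 → HIT, frames=[4,1]
Step 3: ref 2 → FAULT (evict 4), frames=[2,1]
Step 4: ref 4 → FAULT (evict 1), frames=[2,4]
Step 5: ref 4 → HIT, frames=[2,4]
Step 6: ref 4 → HIT, frames=[2,4]
Step 7: ref 4 → HIT, frames=[2,4]
Step 8: ref 4 → HIT, frames=[2,4]
Step 9: ref 4 → HIT, frames=[2,4]
Step 10: ref 4 → HIT, frames=[2,4]
Step 11: ref 4 → HIT, frames=[2,4]
Step 12: ref 1 → FAULT (evict 2), frames=[1,4]
Step 13: ref 4 → HIT, frames=[1,4]
Total faults: 5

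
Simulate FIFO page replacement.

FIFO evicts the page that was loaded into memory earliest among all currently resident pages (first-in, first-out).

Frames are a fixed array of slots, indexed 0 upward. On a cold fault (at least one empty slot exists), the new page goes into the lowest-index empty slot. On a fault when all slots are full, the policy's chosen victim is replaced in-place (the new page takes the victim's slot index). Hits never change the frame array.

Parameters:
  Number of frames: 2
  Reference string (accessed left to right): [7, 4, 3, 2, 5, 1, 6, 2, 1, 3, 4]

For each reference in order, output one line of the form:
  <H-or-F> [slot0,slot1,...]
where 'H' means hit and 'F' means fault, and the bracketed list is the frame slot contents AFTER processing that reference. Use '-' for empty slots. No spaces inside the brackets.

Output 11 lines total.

F [7,-]
F [7,4]
F [3,4]
F [3,2]
F [5,2]
F [5,1]
F [6,1]
F [6,2]
F [1,2]
F [1,3]
F [4,3]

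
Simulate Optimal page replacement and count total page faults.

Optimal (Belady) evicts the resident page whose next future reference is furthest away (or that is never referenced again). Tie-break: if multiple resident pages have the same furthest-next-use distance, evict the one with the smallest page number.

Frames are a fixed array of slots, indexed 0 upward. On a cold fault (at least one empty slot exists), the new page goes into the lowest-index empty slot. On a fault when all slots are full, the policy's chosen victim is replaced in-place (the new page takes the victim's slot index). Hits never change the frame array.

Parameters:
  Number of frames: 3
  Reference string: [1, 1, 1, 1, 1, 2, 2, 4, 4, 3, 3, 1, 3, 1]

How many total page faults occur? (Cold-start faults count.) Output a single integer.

Answer: 4

Derivation:
Step 0: ref 1 → FAULT, frames=[1,-,-]
Step 1: ref 1 → HIT, frames=[1,-,-]
Step 2: ref 1 → HIT, frames=[1,-,-]
Step 3: ref 1 → HIT, frames=[1,-,-]
Step 4: ref 1 → HIT, frames=[1,-,-]
Step 5: ref 2 → FAULT, frames=[1,2,-]
Step 6: ref 2 → HIT, frames=[1,2,-]
Step 7: ref 4 → FAULT, frames=[1,2,4]
Step 8: ref 4 → HIT, frames=[1,2,4]
Step 9: ref 3 → FAULT (evict 2), frames=[1,3,4]
Step 10: ref 3 → HIT, frames=[1,3,4]
Step 11: ref 1 → HIT, frames=[1,3,4]
Step 12: ref 3 → HIT, frames=[1,3,4]
Step 13: ref 1 → HIT, frames=[1,3,4]
Total faults: 4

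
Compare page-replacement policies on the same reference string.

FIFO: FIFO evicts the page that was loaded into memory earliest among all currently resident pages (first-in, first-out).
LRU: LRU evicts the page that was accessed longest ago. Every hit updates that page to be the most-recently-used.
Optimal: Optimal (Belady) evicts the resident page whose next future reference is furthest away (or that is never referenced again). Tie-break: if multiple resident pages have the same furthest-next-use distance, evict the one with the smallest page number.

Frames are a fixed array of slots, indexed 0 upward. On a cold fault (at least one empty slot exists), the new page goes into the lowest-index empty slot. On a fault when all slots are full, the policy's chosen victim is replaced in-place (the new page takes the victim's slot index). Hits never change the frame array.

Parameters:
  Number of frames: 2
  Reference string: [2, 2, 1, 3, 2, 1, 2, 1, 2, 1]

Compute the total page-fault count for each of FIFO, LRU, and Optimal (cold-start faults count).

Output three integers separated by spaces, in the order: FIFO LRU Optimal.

Answer: 5 5 4

Derivation:
--- FIFO ---
  step 0: ref 2 -> FAULT, frames=[2,-] (faults so far: 1)
  step 1: ref 2 -> HIT, frames=[2,-] (faults so far: 1)
  step 2: ref 1 -> FAULT, frames=[2,1] (faults so far: 2)
  step 3: ref 3 -> FAULT, evict 2, frames=[3,1] (faults so far: 3)
  step 4: ref 2 -> FAULT, evict 1, frames=[3,2] (faults so far: 4)
  step 5: ref 1 -> FAULT, evict 3, frames=[1,2] (faults so far: 5)
  step 6: ref 2 -> HIT, frames=[1,2] (faults so far: 5)
  step 7: ref 1 -> HIT, frames=[1,2] (faults so far: 5)
  step 8: ref 2 -> HIT, frames=[1,2] (faults so far: 5)
  step 9: ref 1 -> HIT, frames=[1,2] (faults so far: 5)
  FIFO total faults: 5
--- LRU ---
  step 0: ref 2 -> FAULT, frames=[2,-] (faults so far: 1)
  step 1: ref 2 -> HIT, frames=[2,-] (faults so far: 1)
  step 2: ref 1 -> FAULT, frames=[2,1] (faults so far: 2)
  step 3: ref 3 -> FAULT, evict 2, frames=[3,1] (faults so far: 3)
  step 4: ref 2 -> FAULT, evict 1, frames=[3,2] (faults so far: 4)
  step 5: ref 1 -> FAULT, evict 3, frames=[1,2] (faults so far: 5)
  step 6: ref 2 -> HIT, frames=[1,2] (faults so far: 5)
  step 7: ref 1 -> HIT, frames=[1,2] (faults so far: 5)
  step 8: ref 2 -> HIT, frames=[1,2] (faults so far: 5)
  step 9: ref 1 -> HIT, frames=[1,2] (faults so far: 5)
  LRU total faults: 5
--- Optimal ---
  step 0: ref 2 -> FAULT, frames=[2,-] (faults so far: 1)
  step 1: ref 2 -> HIT, frames=[2,-] (faults so far: 1)
  step 2: ref 1 -> FAULT, frames=[2,1] (faults so far: 2)
  step 3: ref 3 -> FAULT, evict 1, frames=[2,3] (faults so far: 3)
  step 4: ref 2 -> HIT, frames=[2,3] (faults so far: 3)
  step 5: ref 1 -> FAULT, evict 3, frames=[2,1] (faults so far: 4)
  step 6: ref 2 -> HIT, frames=[2,1] (faults so far: 4)
  step 7: ref 1 -> HIT, frames=[2,1] (faults so far: 4)
  step 8: ref 2 -> HIT, frames=[2,1] (faults so far: 4)
  step 9: ref 1 -> HIT, frames=[2,1] (faults so far: 4)
  Optimal total faults: 4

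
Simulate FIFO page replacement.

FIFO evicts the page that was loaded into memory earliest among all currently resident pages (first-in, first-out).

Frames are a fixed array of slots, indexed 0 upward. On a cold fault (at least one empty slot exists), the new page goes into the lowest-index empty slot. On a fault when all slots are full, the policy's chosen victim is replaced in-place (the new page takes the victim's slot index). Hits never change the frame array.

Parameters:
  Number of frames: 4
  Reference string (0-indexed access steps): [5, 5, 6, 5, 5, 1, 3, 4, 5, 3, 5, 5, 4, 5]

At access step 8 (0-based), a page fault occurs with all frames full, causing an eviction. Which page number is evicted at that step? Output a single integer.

Step 0: ref 5 -> FAULT, frames=[5,-,-,-]
Step 1: ref 5 -> HIT, frames=[5,-,-,-]
Step 2: ref 6 -> FAULT, frames=[5,6,-,-]
Step 3: ref 5 -> HIT, frames=[5,6,-,-]
Step 4: ref 5 -> HIT, frames=[5,6,-,-]
Step 5: ref 1 -> FAULT, frames=[5,6,1,-]
Step 6: ref 3 -> FAULT, frames=[5,6,1,3]
Step 7: ref 4 -> FAULT, evict 5, frames=[4,6,1,3]
Step 8: ref 5 -> FAULT, evict 6, frames=[4,5,1,3]
At step 8: evicted page 6

Answer: 6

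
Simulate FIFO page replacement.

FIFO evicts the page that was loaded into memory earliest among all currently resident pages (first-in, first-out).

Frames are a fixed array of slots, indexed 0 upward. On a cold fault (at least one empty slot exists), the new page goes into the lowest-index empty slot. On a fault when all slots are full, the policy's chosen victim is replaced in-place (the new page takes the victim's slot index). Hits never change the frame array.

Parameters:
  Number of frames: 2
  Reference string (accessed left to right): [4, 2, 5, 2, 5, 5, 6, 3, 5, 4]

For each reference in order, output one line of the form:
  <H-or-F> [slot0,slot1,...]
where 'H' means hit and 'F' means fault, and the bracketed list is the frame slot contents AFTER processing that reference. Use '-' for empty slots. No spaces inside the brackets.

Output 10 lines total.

F [4,-]
F [4,2]
F [5,2]
H [5,2]
H [5,2]
H [5,2]
F [5,6]
F [3,6]
F [3,5]
F [4,5]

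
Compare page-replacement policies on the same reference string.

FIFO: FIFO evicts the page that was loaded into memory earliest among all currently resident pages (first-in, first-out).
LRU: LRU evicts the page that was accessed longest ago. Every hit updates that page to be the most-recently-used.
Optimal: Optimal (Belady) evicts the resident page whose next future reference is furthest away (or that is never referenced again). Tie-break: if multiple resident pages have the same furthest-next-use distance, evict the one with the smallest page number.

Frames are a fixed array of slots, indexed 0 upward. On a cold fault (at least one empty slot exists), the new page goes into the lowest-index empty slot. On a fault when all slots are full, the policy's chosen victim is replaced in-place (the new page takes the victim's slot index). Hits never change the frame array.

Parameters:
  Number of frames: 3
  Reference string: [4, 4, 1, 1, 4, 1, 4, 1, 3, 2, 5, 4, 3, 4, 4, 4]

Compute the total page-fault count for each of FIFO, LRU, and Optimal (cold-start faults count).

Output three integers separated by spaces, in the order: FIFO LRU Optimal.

--- FIFO ---
  step 0: ref 4 -> FAULT, frames=[4,-,-] (faults so far: 1)
  step 1: ref 4 -> HIT, frames=[4,-,-] (faults so far: 1)
  step 2: ref 1 -> FAULT, frames=[4,1,-] (faults so far: 2)
  step 3: ref 1 -> HIT, frames=[4,1,-] (faults so far: 2)
  step 4: ref 4 -> HIT, frames=[4,1,-] (faults so far: 2)
  step 5: ref 1 -> HIT, frames=[4,1,-] (faults so far: 2)
  step 6: ref 4 -> HIT, frames=[4,1,-] (faults so far: 2)
  step 7: ref 1 -> HIT, frames=[4,1,-] (faults so far: 2)
  step 8: ref 3 -> FAULT, frames=[4,1,3] (faults so far: 3)
  step 9: ref 2 -> FAULT, evict 4, frames=[2,1,3] (faults so far: 4)
  step 10: ref 5 -> FAULT, evict 1, frames=[2,5,3] (faults so far: 5)
  step 11: ref 4 -> FAULT, evict 3, frames=[2,5,4] (faults so far: 6)
  step 12: ref 3 -> FAULT, evict 2, frames=[3,5,4] (faults so far: 7)
  step 13: ref 4 -> HIT, frames=[3,5,4] (faults so far: 7)
  step 14: ref 4 -> HIT, frames=[3,5,4] (faults so far: 7)
  step 15: ref 4 -> HIT, frames=[3,5,4] (faults so far: 7)
  FIFO total faults: 7
--- LRU ---
  step 0: ref 4 -> FAULT, frames=[4,-,-] (faults so far: 1)
  step 1: ref 4 -> HIT, frames=[4,-,-] (faults so far: 1)
  step 2: ref 1 -> FAULT, frames=[4,1,-] (faults so far: 2)
  step 3: ref 1 -> HIT, frames=[4,1,-] (faults so far: 2)
  step 4: ref 4 -> HIT, frames=[4,1,-] (faults so far: 2)
  step 5: ref 1 -> HIT, frames=[4,1,-] (faults so far: 2)
  step 6: ref 4 -> HIT, frames=[4,1,-] (faults so far: 2)
  step 7: ref 1 -> HIT, frames=[4,1,-] (faults so far: 2)
  step 8: ref 3 -> FAULT, frames=[4,1,3] (faults so far: 3)
  step 9: ref 2 -> FAULT, evict 4, frames=[2,1,3] (faults so far: 4)
  step 10: ref 5 -> FAULT, evict 1, frames=[2,5,3] (faults so far: 5)
  step 11: ref 4 -> FAULT, evict 3, frames=[2,5,4] (faults so far: 6)
  step 12: ref 3 -> FAULT, evict 2, frames=[3,5,4] (faults so far: 7)
  step 13: ref 4 -> HIT, frames=[3,5,4] (faults so far: 7)
  step 14: ref 4 -> HIT, frames=[3,5,4] (faults so far: 7)
  step 15: ref 4 -> HIT, frames=[3,5,4] (faults so far: 7)
  LRU total faults: 7
--- Optimal ---
  step 0: ref 4 -> FAULT, frames=[4,-,-] (faults so far: 1)
  step 1: ref 4 -> HIT, frames=[4,-,-] (faults so far: 1)
  step 2: ref 1 -> FAULT, frames=[4,1,-] (faults so far: 2)
  step 3: ref 1 -> HIT, frames=[4,1,-] (faults so far: 2)
  step 4: ref 4 -> HIT, frames=[4,1,-] (faults so far: 2)
  step 5: ref 1 -> HIT, frames=[4,1,-] (faults so far: 2)
  step 6: ref 4 -> HIT, frames=[4,1,-] (faults so far: 2)
  step 7: ref 1 -> HIT, frames=[4,1,-] (faults so far: 2)
  step 8: ref 3 -> FAULT, frames=[4,1,3] (faults so far: 3)
  step 9: ref 2 -> FAULT, evict 1, frames=[4,2,3] (faults so far: 4)
  step 10: ref 5 -> FAULT, evict 2, frames=[4,5,3] (faults so far: 5)
  step 11: ref 4 -> HIT, frames=[4,5,3] (faults so far: 5)
  step 12: ref 3 -> HIT, frames=[4,5,3] (faults so far: 5)
  step 13: ref 4 -> HIT, frames=[4,5,3] (faults so far: 5)
  step 14: ref 4 -> HIT, frames=[4,5,3] (faults so far: 5)
  step 15: ref 4 -> HIT, frames=[4,5,3] (faults so far: 5)
  Optimal total faults: 5

Answer: 7 7 5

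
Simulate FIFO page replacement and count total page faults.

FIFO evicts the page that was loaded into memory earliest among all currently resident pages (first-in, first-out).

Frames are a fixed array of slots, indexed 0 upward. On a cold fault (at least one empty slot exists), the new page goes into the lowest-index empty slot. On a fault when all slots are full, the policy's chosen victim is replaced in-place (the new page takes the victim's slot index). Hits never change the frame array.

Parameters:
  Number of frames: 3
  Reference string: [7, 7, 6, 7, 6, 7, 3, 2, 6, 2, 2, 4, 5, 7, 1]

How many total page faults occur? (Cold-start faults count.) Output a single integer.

Step 0: ref 7 → FAULT, frames=[7,-,-]
Step 1: ref 7 → HIT, frames=[7,-,-]
Step 2: ref 6 → FAULT, frames=[7,6,-]
Step 3: ref 7 → HIT, frames=[7,6,-]
Step 4: ref 6 → HIT, frames=[7,6,-]
Step 5: ref 7 → HIT, frames=[7,6,-]
Step 6: ref 3 → FAULT, frames=[7,6,3]
Step 7: ref 2 → FAULT (evict 7), frames=[2,6,3]
Step 8: ref 6 → HIT, frames=[2,6,3]
Step 9: ref 2 → HIT, frames=[2,6,3]
Step 10: ref 2 → HIT, frames=[2,6,3]
Step 11: ref 4 → FAULT (evict 6), frames=[2,4,3]
Step 12: ref 5 → FAULT (evict 3), frames=[2,4,5]
Step 13: ref 7 → FAULT (evict 2), frames=[7,4,5]
Step 14: ref 1 → FAULT (evict 4), frames=[7,1,5]
Total faults: 8

Answer: 8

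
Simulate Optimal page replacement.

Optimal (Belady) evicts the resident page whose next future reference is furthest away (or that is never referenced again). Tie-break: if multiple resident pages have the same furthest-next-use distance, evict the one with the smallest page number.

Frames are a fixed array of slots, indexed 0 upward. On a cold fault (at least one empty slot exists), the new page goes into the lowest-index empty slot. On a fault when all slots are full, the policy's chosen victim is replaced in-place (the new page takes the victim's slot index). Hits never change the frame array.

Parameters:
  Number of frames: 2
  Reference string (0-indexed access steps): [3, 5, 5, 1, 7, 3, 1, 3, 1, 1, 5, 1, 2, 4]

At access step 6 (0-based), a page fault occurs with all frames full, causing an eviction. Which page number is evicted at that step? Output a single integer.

Step 0: ref 3 -> FAULT, frames=[3,-]
Step 1: ref 5 -> FAULT, frames=[3,5]
Step 2: ref 5 -> HIT, frames=[3,5]
Step 3: ref 1 -> FAULT, evict 5, frames=[3,1]
Step 4: ref 7 -> FAULT, evict 1, frames=[3,7]
Step 5: ref 3 -> HIT, frames=[3,7]
Step 6: ref 1 -> FAULT, evict 7, frames=[3,1]
At step 6: evicted page 7

Answer: 7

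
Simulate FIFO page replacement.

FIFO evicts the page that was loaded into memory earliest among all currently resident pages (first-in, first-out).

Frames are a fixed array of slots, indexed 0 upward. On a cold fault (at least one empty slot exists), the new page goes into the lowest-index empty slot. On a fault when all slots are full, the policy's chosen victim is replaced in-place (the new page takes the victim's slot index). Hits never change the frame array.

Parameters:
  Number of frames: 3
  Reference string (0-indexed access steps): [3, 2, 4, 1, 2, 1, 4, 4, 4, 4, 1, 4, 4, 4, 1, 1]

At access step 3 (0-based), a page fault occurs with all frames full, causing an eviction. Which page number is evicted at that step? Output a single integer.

Answer: 3

Derivation:
Step 0: ref 3 -> FAULT, frames=[3,-,-]
Step 1: ref 2 -> FAULT, frames=[3,2,-]
Step 2: ref 4 -> FAULT, frames=[3,2,4]
Step 3: ref 1 -> FAULT, evict 3, frames=[1,2,4]
At step 3: evicted page 3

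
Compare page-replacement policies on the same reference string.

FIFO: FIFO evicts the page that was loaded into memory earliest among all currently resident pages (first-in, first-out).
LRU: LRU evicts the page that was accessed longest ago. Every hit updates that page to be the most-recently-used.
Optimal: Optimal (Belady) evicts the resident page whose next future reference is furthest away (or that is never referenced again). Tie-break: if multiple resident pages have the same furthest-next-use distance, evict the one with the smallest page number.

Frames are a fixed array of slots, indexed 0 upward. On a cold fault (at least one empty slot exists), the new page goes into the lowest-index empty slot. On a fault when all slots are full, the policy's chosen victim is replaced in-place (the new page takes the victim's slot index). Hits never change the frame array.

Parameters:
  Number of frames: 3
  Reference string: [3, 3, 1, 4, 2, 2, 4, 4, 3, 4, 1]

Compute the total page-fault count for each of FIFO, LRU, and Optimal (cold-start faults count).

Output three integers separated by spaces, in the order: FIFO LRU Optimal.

--- FIFO ---
  step 0: ref 3 -> FAULT, frames=[3,-,-] (faults so far: 1)
  step 1: ref 3 -> HIT, frames=[3,-,-] (faults so far: 1)
  step 2: ref 1 -> FAULT, frames=[3,1,-] (faults so far: 2)
  step 3: ref 4 -> FAULT, frames=[3,1,4] (faults so far: 3)
  step 4: ref 2 -> FAULT, evict 3, frames=[2,1,4] (faults so far: 4)
  step 5: ref 2 -> HIT, frames=[2,1,4] (faults so far: 4)
  step 6: ref 4 -> HIT, frames=[2,1,4] (faults so far: 4)
  step 7: ref 4 -> HIT, frames=[2,1,4] (faults so far: 4)
  step 8: ref 3 -> FAULT, evict 1, frames=[2,3,4] (faults so far: 5)
  step 9: ref 4 -> HIT, frames=[2,3,4] (faults so far: 5)
  step 10: ref 1 -> FAULT, evict 4, frames=[2,3,1] (faults so far: 6)
  FIFO total faults: 6
--- LRU ---
  step 0: ref 3 -> FAULT, frames=[3,-,-] (faults so far: 1)
  step 1: ref 3 -> HIT, frames=[3,-,-] (faults so far: 1)
  step 2: ref 1 -> FAULT, frames=[3,1,-] (faults so far: 2)
  step 3: ref 4 -> FAULT, frames=[3,1,4] (faults so far: 3)
  step 4: ref 2 -> FAULT, evict 3, frames=[2,1,4] (faults so far: 4)
  step 5: ref 2 -> HIT, frames=[2,1,4] (faults so far: 4)
  step 6: ref 4 -> HIT, frames=[2,1,4] (faults so far: 4)
  step 7: ref 4 -> HIT, frames=[2,1,4] (faults so far: 4)
  step 8: ref 3 -> FAULT, evict 1, frames=[2,3,4] (faults so far: 5)
  step 9: ref 4 -> HIT, frames=[2,3,4] (faults so far: 5)
  step 10: ref 1 -> FAULT, evict 2, frames=[1,3,4] (faults so far: 6)
  LRU total faults: 6
--- Optimal ---
  step 0: ref 3 -> FAULT, frames=[3,-,-] (faults so far: 1)
  step 1: ref 3 -> HIT, frames=[3,-,-] (faults so far: 1)
  step 2: ref 1 -> FAULT, frames=[3,1,-] (faults so far: 2)
  step 3: ref 4 -> FAULT, frames=[3,1,4] (faults so far: 3)
  step 4: ref 2 -> FAULT, evict 1, frames=[3,2,4] (faults so far: 4)
  step 5: ref 2 -> HIT, frames=[3,2,4] (faults so far: 4)
  step 6: ref 4 -> HIT, frames=[3,2,4] (faults so far: 4)
  step 7: ref 4 -> HIT, frames=[3,2,4] (faults so far: 4)
  step 8: ref 3 -> HIT, frames=[3,2,4] (faults so far: 4)
  step 9: ref 4 -> HIT, frames=[3,2,4] (faults so far: 4)
  step 10: ref 1 -> FAULT, evict 2, frames=[3,1,4] (faults so far: 5)
  Optimal total faults: 5

Answer: 6 6 5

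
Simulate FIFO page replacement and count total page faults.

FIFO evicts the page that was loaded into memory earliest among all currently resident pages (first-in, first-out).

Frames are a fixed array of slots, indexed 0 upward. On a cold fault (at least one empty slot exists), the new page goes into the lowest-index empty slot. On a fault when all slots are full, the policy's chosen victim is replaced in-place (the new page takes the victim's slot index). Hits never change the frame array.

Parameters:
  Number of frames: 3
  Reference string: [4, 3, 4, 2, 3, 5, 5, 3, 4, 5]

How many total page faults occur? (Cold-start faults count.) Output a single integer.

Answer: 5

Derivation:
Step 0: ref 4 → FAULT, frames=[4,-,-]
Step 1: ref 3 → FAULT, frames=[4,3,-]
Step 2: ref 4 → HIT, frames=[4,3,-]
Step 3: ref 2 → FAULT, frames=[4,3,2]
Step 4: ref 3 → HIT, frames=[4,3,2]
Step 5: ref 5 → FAULT (evict 4), frames=[5,3,2]
Step 6: ref 5 → HIT, frames=[5,3,2]
Step 7: ref 3 → HIT, frames=[5,3,2]
Step 8: ref 4 → FAULT (evict 3), frames=[5,4,2]
Step 9: ref 5 → HIT, frames=[5,4,2]
Total faults: 5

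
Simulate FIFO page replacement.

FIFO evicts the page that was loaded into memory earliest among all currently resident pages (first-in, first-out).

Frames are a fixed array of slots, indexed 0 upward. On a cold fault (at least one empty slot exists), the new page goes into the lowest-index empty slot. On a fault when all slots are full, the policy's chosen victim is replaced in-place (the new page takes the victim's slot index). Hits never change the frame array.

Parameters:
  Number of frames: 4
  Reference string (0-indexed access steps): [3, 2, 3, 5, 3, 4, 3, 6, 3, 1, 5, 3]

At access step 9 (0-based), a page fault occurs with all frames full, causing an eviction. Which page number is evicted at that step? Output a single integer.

Step 0: ref 3 -> FAULT, frames=[3,-,-,-]
Step 1: ref 2 -> FAULT, frames=[3,2,-,-]
Step 2: ref 3 -> HIT, frames=[3,2,-,-]
Step 3: ref 5 -> FAULT, frames=[3,2,5,-]
Step 4: ref 3 -> HIT, frames=[3,2,5,-]
Step 5: ref 4 -> FAULT, frames=[3,2,5,4]
Step 6: ref 3 -> HIT, frames=[3,2,5,4]
Step 7: ref 6 -> FAULT, evict 3, frames=[6,2,5,4]
Step 8: ref 3 -> FAULT, evict 2, frames=[6,3,5,4]
Step 9: ref 1 -> FAULT, evict 5, frames=[6,3,1,4]
At step 9: evicted page 5

Answer: 5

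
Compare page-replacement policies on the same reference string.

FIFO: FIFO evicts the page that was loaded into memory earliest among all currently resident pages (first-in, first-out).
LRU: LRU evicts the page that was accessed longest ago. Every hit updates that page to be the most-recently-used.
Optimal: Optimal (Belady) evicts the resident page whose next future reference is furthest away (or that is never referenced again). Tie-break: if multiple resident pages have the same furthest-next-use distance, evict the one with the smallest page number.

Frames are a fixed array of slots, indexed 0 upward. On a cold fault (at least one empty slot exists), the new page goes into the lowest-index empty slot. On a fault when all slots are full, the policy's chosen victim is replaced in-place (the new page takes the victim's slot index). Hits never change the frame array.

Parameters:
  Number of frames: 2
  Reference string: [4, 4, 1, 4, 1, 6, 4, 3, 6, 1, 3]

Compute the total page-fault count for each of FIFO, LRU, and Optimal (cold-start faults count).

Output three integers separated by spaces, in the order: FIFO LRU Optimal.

Answer: 8 8 5

Derivation:
--- FIFO ---
  step 0: ref 4 -> FAULT, frames=[4,-] (faults so far: 1)
  step 1: ref 4 -> HIT, frames=[4,-] (faults so far: 1)
  step 2: ref 1 -> FAULT, frames=[4,1] (faults so far: 2)
  step 3: ref 4 -> HIT, frames=[4,1] (faults so far: 2)
  step 4: ref 1 -> HIT, frames=[4,1] (faults so far: 2)
  step 5: ref 6 -> FAULT, evict 4, frames=[6,1] (faults so far: 3)
  step 6: ref 4 -> FAULT, evict 1, frames=[6,4] (faults so far: 4)
  step 7: ref 3 -> FAULT, evict 6, frames=[3,4] (faults so far: 5)
  step 8: ref 6 -> FAULT, evict 4, frames=[3,6] (faults so far: 6)
  step 9: ref 1 -> FAULT, evict 3, frames=[1,6] (faults so far: 7)
  step 10: ref 3 -> FAULT, evict 6, frames=[1,3] (faults so far: 8)
  FIFO total faults: 8
--- LRU ---
  step 0: ref 4 -> FAULT, frames=[4,-] (faults so far: 1)
  step 1: ref 4 -> HIT, frames=[4,-] (faults so far: 1)
  step 2: ref 1 -> FAULT, frames=[4,1] (faults so far: 2)
  step 3: ref 4 -> HIT, frames=[4,1] (faults so far: 2)
  step 4: ref 1 -> HIT, frames=[4,1] (faults so far: 2)
  step 5: ref 6 -> FAULT, evict 4, frames=[6,1] (faults so far: 3)
  step 6: ref 4 -> FAULT, evict 1, frames=[6,4] (faults so far: 4)
  step 7: ref 3 -> FAULT, evict 6, frames=[3,4] (faults so far: 5)
  step 8: ref 6 -> FAULT, evict 4, frames=[3,6] (faults so far: 6)
  step 9: ref 1 -> FAULT, evict 3, frames=[1,6] (faults so far: 7)
  step 10: ref 3 -> FAULT, evict 6, frames=[1,3] (faults so far: 8)
  LRU total faults: 8
--- Optimal ---
  step 0: ref 4 -> FAULT, frames=[4,-] (faults so far: 1)
  step 1: ref 4 -> HIT, frames=[4,-] (faults so far: 1)
  step 2: ref 1 -> FAULT, frames=[4,1] (faults so far: 2)
  step 3: ref 4 -> HIT, frames=[4,1] (faults so far: 2)
  step 4: ref 1 -> HIT, frames=[4,1] (faults so far: 2)
  step 5: ref 6 -> FAULT, evict 1, frames=[4,6] (faults so far: 3)
  step 6: ref 4 -> HIT, frames=[4,6] (faults so far: 3)
  step 7: ref 3 -> FAULT, evict 4, frames=[3,6] (faults so far: 4)
  step 8: ref 6 -> HIT, frames=[3,6] (faults so far: 4)
  step 9: ref 1 -> FAULT, evict 6, frames=[3,1] (faults so far: 5)
  step 10: ref 3 -> HIT, frames=[3,1] (faults so far: 5)
  Optimal total faults: 5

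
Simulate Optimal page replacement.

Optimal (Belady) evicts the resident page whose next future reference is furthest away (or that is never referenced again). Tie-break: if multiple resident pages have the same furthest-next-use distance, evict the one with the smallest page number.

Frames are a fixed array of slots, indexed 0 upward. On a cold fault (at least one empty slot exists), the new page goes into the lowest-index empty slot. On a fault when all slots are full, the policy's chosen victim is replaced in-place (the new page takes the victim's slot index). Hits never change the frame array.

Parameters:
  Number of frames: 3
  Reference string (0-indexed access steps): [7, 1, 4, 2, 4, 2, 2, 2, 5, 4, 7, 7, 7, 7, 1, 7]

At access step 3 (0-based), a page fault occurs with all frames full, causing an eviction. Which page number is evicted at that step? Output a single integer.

Answer: 1

Derivation:
Step 0: ref 7 -> FAULT, frames=[7,-,-]
Step 1: ref 1 -> FAULT, frames=[7,1,-]
Step 2: ref 4 -> FAULT, frames=[7,1,4]
Step 3: ref 2 -> FAULT, evict 1, frames=[7,2,4]
At step 3: evicted page 1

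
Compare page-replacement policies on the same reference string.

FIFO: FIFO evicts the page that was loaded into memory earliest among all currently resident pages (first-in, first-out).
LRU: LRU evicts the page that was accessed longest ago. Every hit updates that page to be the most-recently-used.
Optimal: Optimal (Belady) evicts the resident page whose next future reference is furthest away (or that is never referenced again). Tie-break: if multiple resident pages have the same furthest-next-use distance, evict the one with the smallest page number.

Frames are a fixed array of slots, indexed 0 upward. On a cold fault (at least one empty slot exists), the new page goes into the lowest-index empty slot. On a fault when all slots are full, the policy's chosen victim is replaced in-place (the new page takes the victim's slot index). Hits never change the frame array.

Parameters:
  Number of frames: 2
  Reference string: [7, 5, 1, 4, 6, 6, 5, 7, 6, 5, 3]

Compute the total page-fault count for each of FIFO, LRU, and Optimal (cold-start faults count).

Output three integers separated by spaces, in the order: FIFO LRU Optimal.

--- FIFO ---
  step 0: ref 7 -> FAULT, frames=[7,-] (faults so far: 1)
  step 1: ref 5 -> FAULT, frames=[7,5] (faults so far: 2)
  step 2: ref 1 -> FAULT, evict 7, frames=[1,5] (faults so far: 3)
  step 3: ref 4 -> FAULT, evict 5, frames=[1,4] (faults so far: 4)
  step 4: ref 6 -> FAULT, evict 1, frames=[6,4] (faults so far: 5)
  step 5: ref 6 -> HIT, frames=[6,4] (faults so far: 5)
  step 6: ref 5 -> FAULT, evict 4, frames=[6,5] (faults so far: 6)
  step 7: ref 7 -> FAULT, evict 6, frames=[7,5] (faults so far: 7)
  step 8: ref 6 -> FAULT, evict 5, frames=[7,6] (faults so far: 8)
  step 9: ref 5 -> FAULT, evict 7, frames=[5,6] (faults so far: 9)
  step 10: ref 3 -> FAULT, evict 6, frames=[5,3] (faults so far: 10)
  FIFO total faults: 10
--- LRU ---
  step 0: ref 7 -> FAULT, frames=[7,-] (faults so far: 1)
  step 1: ref 5 -> FAULT, frames=[7,5] (faults so far: 2)
  step 2: ref 1 -> FAULT, evict 7, frames=[1,5] (faults so far: 3)
  step 3: ref 4 -> FAULT, evict 5, frames=[1,4] (faults so far: 4)
  step 4: ref 6 -> FAULT, evict 1, frames=[6,4] (faults so far: 5)
  step 5: ref 6 -> HIT, frames=[6,4] (faults so far: 5)
  step 6: ref 5 -> FAULT, evict 4, frames=[6,5] (faults so far: 6)
  step 7: ref 7 -> FAULT, evict 6, frames=[7,5] (faults so far: 7)
  step 8: ref 6 -> FAULT, evict 5, frames=[7,6] (faults so far: 8)
  step 9: ref 5 -> FAULT, evict 7, frames=[5,6] (faults so far: 9)
  step 10: ref 3 -> FAULT, evict 6, frames=[5,3] (faults so far: 10)
  LRU total faults: 10
--- Optimal ---
  step 0: ref 7 -> FAULT, frames=[7,-] (faults so far: 1)
  step 1: ref 5 -> FAULT, frames=[7,5] (faults so far: 2)
  step 2: ref 1 -> FAULT, evict 7, frames=[1,5] (faults so far: 3)
  step 3: ref 4 -> FAULT, evict 1, frames=[4,5] (faults so far: 4)
  step 4: ref 6 -> FAULT, evict 4, frames=[6,5] (faults so far: 5)
  step 5: ref 6 -> HIT, frames=[6,5] (faults so far: 5)
  step 6: ref 5 -> HIT, frames=[6,5] (faults so far: 5)
  step 7: ref 7 -> FAULT, evict 5, frames=[6,7] (faults so far: 6)
  step 8: ref 6 -> HIT, frames=[6,7] (faults so far: 6)
  step 9: ref 5 -> FAULT, evict 6, frames=[5,7] (faults so far: 7)
  step 10: ref 3 -> FAULT, evict 5, frames=[3,7] (faults so far: 8)
  Optimal total faults: 8

Answer: 10 10 8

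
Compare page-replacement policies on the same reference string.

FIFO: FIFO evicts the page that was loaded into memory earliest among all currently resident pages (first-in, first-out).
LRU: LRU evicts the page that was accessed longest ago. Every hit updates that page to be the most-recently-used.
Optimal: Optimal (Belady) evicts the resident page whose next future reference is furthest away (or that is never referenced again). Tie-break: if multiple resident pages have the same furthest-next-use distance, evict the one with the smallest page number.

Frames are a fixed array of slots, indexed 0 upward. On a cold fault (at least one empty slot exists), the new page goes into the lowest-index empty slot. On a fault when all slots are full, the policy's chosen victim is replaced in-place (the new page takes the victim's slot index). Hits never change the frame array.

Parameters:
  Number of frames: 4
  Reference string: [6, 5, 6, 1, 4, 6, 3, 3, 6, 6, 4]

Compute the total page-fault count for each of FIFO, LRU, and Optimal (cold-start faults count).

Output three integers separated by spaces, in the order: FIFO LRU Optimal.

--- FIFO ---
  step 0: ref 6 -> FAULT, frames=[6,-,-,-] (faults so far: 1)
  step 1: ref 5 -> FAULT, frames=[6,5,-,-] (faults so far: 2)
  step 2: ref 6 -> HIT, frames=[6,5,-,-] (faults so far: 2)
  step 3: ref 1 -> FAULT, frames=[6,5,1,-] (faults so far: 3)
  step 4: ref 4 -> FAULT, frames=[6,5,1,4] (faults so far: 4)
  step 5: ref 6 -> HIT, frames=[6,5,1,4] (faults so far: 4)
  step 6: ref 3 -> FAULT, evict 6, frames=[3,5,1,4] (faults so far: 5)
  step 7: ref 3 -> HIT, frames=[3,5,1,4] (faults so far: 5)
  step 8: ref 6 -> FAULT, evict 5, frames=[3,6,1,4] (faults so far: 6)
  step 9: ref 6 -> HIT, frames=[3,6,1,4] (faults so far: 6)
  step 10: ref 4 -> HIT, frames=[3,6,1,4] (faults so far: 6)
  FIFO total faults: 6
--- LRU ---
  step 0: ref 6 -> FAULT, frames=[6,-,-,-] (faults so far: 1)
  step 1: ref 5 -> FAULT, frames=[6,5,-,-] (faults so far: 2)
  step 2: ref 6 -> HIT, frames=[6,5,-,-] (faults so far: 2)
  step 3: ref 1 -> FAULT, frames=[6,5,1,-] (faults so far: 3)
  step 4: ref 4 -> FAULT, frames=[6,5,1,4] (faults so far: 4)
  step 5: ref 6 -> HIT, frames=[6,5,1,4] (faults so far: 4)
  step 6: ref 3 -> FAULT, evict 5, frames=[6,3,1,4] (faults so far: 5)
  step 7: ref 3 -> HIT, frames=[6,3,1,4] (faults so far: 5)
  step 8: ref 6 -> HIT, frames=[6,3,1,4] (faults so far: 5)
  step 9: ref 6 -> HIT, frames=[6,3,1,4] (faults so far: 5)
  step 10: ref 4 -> HIT, frames=[6,3,1,4] (faults so far: 5)
  LRU total faults: 5
--- Optimal ---
  step 0: ref 6 -> FAULT, frames=[6,-,-,-] (faults so far: 1)
  step 1: ref 5 -> FAULT, frames=[6,5,-,-] (faults so far: 2)
  step 2: ref 6 -> HIT, frames=[6,5,-,-] (faults so far: 2)
  step 3: ref 1 -> FAULT, frames=[6,5,1,-] (faults so far: 3)
  step 4: ref 4 -> FAULT, frames=[6,5,1,4] (faults so far: 4)
  step 5: ref 6 -> HIT, frames=[6,5,1,4] (faults so far: 4)
  step 6: ref 3 -> FAULT, evict 1, frames=[6,5,3,4] (faults so far: 5)
  step 7: ref 3 -> HIT, frames=[6,5,3,4] (faults so far: 5)
  step 8: ref 6 -> HIT, frames=[6,5,3,4] (faults so far: 5)
  step 9: ref 6 -> HIT, frames=[6,5,3,4] (faults so far: 5)
  step 10: ref 4 -> HIT, frames=[6,5,3,4] (faults so far: 5)
  Optimal total faults: 5

Answer: 6 5 5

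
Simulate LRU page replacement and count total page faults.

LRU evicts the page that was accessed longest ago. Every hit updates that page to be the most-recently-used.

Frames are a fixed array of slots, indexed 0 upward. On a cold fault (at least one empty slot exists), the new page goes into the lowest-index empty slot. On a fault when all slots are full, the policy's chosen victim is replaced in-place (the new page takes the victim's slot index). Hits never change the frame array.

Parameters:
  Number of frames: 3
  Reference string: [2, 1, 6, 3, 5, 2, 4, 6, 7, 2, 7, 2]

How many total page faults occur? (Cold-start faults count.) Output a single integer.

Step 0: ref 2 → FAULT, frames=[2,-,-]
Step 1: ref 1 → FAULT, frames=[2,1,-]
Step 2: ref 6 → FAULT, frames=[2,1,6]
Step 3: ref 3 → FAULT (evict 2), frames=[3,1,6]
Step 4: ref 5 → FAULT (evict 1), frames=[3,5,6]
Step 5: ref 2 → FAULT (evict 6), frames=[3,5,2]
Step 6: ref 4 → FAULT (evict 3), frames=[4,5,2]
Step 7: ref 6 → FAULT (evict 5), frames=[4,6,2]
Step 8: ref 7 → FAULT (evict 2), frames=[4,6,7]
Step 9: ref 2 → FAULT (evict 4), frames=[2,6,7]
Step 10: ref 7 → HIT, frames=[2,6,7]
Step 11: ref 2 → HIT, frames=[2,6,7]
Total faults: 10

Answer: 10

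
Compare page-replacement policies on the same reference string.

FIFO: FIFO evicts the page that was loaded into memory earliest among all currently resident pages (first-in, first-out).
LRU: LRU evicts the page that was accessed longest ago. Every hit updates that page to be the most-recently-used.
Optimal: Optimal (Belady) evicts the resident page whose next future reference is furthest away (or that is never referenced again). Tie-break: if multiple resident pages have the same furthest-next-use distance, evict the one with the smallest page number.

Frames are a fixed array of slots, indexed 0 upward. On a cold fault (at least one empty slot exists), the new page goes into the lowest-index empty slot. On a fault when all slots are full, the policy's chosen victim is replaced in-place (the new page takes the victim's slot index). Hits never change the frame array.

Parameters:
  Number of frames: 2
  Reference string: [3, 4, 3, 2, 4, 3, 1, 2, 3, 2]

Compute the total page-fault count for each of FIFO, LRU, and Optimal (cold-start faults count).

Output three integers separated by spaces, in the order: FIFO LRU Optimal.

Answer: 7 8 6

Derivation:
--- FIFO ---
  step 0: ref 3 -> FAULT, frames=[3,-] (faults so far: 1)
  step 1: ref 4 -> FAULT, frames=[3,4] (faults so far: 2)
  step 2: ref 3 -> HIT, frames=[3,4] (faults so far: 2)
  step 3: ref 2 -> FAULT, evict 3, frames=[2,4] (faults so far: 3)
  step 4: ref 4 -> HIT, frames=[2,4] (faults so far: 3)
  step 5: ref 3 -> FAULT, evict 4, frames=[2,3] (faults so far: 4)
  step 6: ref 1 -> FAULT, evict 2, frames=[1,3] (faults so far: 5)
  step 7: ref 2 -> FAULT, evict 3, frames=[1,2] (faults so far: 6)
  step 8: ref 3 -> FAULT, evict 1, frames=[3,2] (faults so far: 7)
  step 9: ref 2 -> HIT, frames=[3,2] (faults so far: 7)
  FIFO total faults: 7
--- LRU ---
  step 0: ref 3 -> FAULT, frames=[3,-] (faults so far: 1)
  step 1: ref 4 -> FAULT, frames=[3,4] (faults so far: 2)
  step 2: ref 3 -> HIT, frames=[3,4] (faults so far: 2)
  step 3: ref 2 -> FAULT, evict 4, frames=[3,2] (faults so far: 3)
  step 4: ref 4 -> FAULT, evict 3, frames=[4,2] (faults so far: 4)
  step 5: ref 3 -> FAULT, evict 2, frames=[4,3] (faults so far: 5)
  step 6: ref 1 -> FAULT, evict 4, frames=[1,3] (faults so far: 6)
  step 7: ref 2 -> FAULT, evict 3, frames=[1,2] (faults so far: 7)
  step 8: ref 3 -> FAULT, evict 1, frames=[3,2] (faults so far: 8)
  step 9: ref 2 -> HIT, frames=[3,2] (faults so far: 8)
  LRU total faults: 8
--- Optimal ---
  step 0: ref 3 -> FAULT, frames=[3,-] (faults so far: 1)
  step 1: ref 4 -> FAULT, frames=[3,4] (faults so far: 2)
  step 2: ref 3 -> HIT, frames=[3,4] (faults so far: 2)
  step 3: ref 2 -> FAULT, evict 3, frames=[2,4] (faults so far: 3)
  step 4: ref 4 -> HIT, frames=[2,4] (faults so far: 3)
  step 5: ref 3 -> FAULT, evict 4, frames=[2,3] (faults so far: 4)
  step 6: ref 1 -> FAULT, evict 3, frames=[2,1] (faults so far: 5)
  step 7: ref 2 -> HIT, frames=[2,1] (faults so far: 5)
  step 8: ref 3 -> FAULT, evict 1, frames=[2,3] (faults so far: 6)
  step 9: ref 2 -> HIT, frames=[2,3] (faults so far: 6)
  Optimal total faults: 6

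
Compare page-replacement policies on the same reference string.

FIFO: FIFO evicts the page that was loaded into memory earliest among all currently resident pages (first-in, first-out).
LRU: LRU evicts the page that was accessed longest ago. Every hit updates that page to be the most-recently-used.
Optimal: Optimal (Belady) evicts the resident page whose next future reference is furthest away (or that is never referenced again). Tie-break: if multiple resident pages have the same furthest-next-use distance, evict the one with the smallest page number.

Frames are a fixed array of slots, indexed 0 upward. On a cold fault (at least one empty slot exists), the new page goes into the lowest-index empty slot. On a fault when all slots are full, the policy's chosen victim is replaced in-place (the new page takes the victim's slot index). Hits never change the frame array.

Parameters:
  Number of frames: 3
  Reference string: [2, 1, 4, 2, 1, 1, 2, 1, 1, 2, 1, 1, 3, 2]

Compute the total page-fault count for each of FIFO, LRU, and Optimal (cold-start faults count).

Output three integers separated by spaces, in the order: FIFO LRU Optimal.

--- FIFO ---
  step 0: ref 2 -> FAULT, frames=[2,-,-] (faults so far: 1)
  step 1: ref 1 -> FAULT, frames=[2,1,-] (faults so far: 2)
  step 2: ref 4 -> FAULT, frames=[2,1,4] (faults so far: 3)
  step 3: ref 2 -> HIT, frames=[2,1,4] (faults so far: 3)
  step 4: ref 1 -> HIT, frames=[2,1,4] (faults so far: 3)
  step 5: ref 1 -> HIT, frames=[2,1,4] (faults so far: 3)
  step 6: ref 2 -> HIT, frames=[2,1,4] (faults so far: 3)
  step 7: ref 1 -> HIT, frames=[2,1,4] (faults so far: 3)
  step 8: ref 1 -> HIT, frames=[2,1,4] (faults so far: 3)
  step 9: ref 2 -> HIT, frames=[2,1,4] (faults so far: 3)
  step 10: ref 1 -> HIT, frames=[2,1,4] (faults so far: 3)
  step 11: ref 1 -> HIT, frames=[2,1,4] (faults so far: 3)
  step 12: ref 3 -> FAULT, evict 2, frames=[3,1,4] (faults so far: 4)
  step 13: ref 2 -> FAULT, evict 1, frames=[3,2,4] (faults so far: 5)
  FIFO total faults: 5
--- LRU ---
  step 0: ref 2 -> FAULT, frames=[2,-,-] (faults so far: 1)
  step 1: ref 1 -> FAULT, frames=[2,1,-] (faults so far: 2)
  step 2: ref 4 -> FAULT, frames=[2,1,4] (faults so far: 3)
  step 3: ref 2 -> HIT, frames=[2,1,4] (faults so far: 3)
  step 4: ref 1 -> HIT, frames=[2,1,4] (faults so far: 3)
  step 5: ref 1 -> HIT, frames=[2,1,4] (faults so far: 3)
  step 6: ref 2 -> HIT, frames=[2,1,4] (faults so far: 3)
  step 7: ref 1 -> HIT, frames=[2,1,4] (faults so far: 3)
  step 8: ref 1 -> HIT, frames=[2,1,4] (faults so far: 3)
  step 9: ref 2 -> HIT, frames=[2,1,4] (faults so far: 3)
  step 10: ref 1 -> HIT, frames=[2,1,4] (faults so far: 3)
  step 11: ref 1 -> HIT, frames=[2,1,4] (faults so far: 3)
  step 12: ref 3 -> FAULT, evict 4, frames=[2,1,3] (faults so far: 4)
  step 13: ref 2 -> HIT, frames=[2,1,3] (faults so far: 4)
  LRU total faults: 4
--- Optimal ---
  step 0: ref 2 -> FAULT, frames=[2,-,-] (faults so far: 1)
  step 1: ref 1 -> FAULT, frames=[2,1,-] (faults so far: 2)
  step 2: ref 4 -> FAULT, frames=[2,1,4] (faults so far: 3)
  step 3: ref 2 -> HIT, frames=[2,1,4] (faults so far: 3)
  step 4: ref 1 -> HIT, frames=[2,1,4] (faults so far: 3)
  step 5: ref 1 -> HIT, frames=[2,1,4] (faults so far: 3)
  step 6: ref 2 -> HIT, frames=[2,1,4] (faults so far: 3)
  step 7: ref 1 -> HIT, frames=[2,1,4] (faults so far: 3)
  step 8: ref 1 -> HIT, frames=[2,1,4] (faults so far: 3)
  step 9: ref 2 -> HIT, frames=[2,1,4] (faults so far: 3)
  step 10: ref 1 -> HIT, frames=[2,1,4] (faults so far: 3)
  step 11: ref 1 -> HIT, frames=[2,1,4] (faults so far: 3)
  step 12: ref 3 -> FAULT, evict 1, frames=[2,3,4] (faults so far: 4)
  step 13: ref 2 -> HIT, frames=[2,3,4] (faults so far: 4)
  Optimal total faults: 4

Answer: 5 4 4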